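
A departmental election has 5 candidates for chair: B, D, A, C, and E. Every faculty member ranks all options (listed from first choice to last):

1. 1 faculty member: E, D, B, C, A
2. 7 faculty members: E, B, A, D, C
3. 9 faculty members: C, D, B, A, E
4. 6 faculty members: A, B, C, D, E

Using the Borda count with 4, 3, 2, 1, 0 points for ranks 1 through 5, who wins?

B: 1·2 + 7·3 + 9·2 + 6·3 = 59
D: 1·3 + 7·1 + 9·3 + 6·1 = 43
A: 1·0 + 7·2 + 9·1 + 6·4 = 47
C: 1·1 + 7·0 + 9·4 + 6·2 = 49
E: 1·4 + 7·4 + 9·0 + 6·0 = 32
B has the highest Borda score (59).

B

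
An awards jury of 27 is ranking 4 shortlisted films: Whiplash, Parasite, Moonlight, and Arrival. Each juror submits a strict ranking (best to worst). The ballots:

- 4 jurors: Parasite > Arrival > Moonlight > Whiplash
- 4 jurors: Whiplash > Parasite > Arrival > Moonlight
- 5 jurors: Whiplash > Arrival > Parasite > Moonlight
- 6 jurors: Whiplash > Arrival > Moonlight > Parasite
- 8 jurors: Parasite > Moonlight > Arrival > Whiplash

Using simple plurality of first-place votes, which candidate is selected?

Whiplash

First-place votes: Whiplash 15, Parasite 12, Moonlight 0, Arrival 0.
Whiplash has the most first-place votes.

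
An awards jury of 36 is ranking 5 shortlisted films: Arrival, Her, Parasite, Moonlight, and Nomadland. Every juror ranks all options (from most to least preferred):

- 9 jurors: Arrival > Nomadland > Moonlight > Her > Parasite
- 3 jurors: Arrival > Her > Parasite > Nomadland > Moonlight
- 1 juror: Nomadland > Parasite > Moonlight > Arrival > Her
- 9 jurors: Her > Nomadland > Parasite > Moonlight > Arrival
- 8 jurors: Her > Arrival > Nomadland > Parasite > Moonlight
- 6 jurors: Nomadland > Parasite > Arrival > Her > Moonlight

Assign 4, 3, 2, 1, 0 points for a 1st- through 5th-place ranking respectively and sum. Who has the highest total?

Nomadland

Arrival: 9·4 + 3·4 + 1·1 + 9·0 + 8·3 + 6·2 = 85
Her: 9·1 + 3·3 + 1·0 + 9·4 + 8·4 + 6·1 = 92
Parasite: 9·0 + 3·2 + 1·3 + 9·2 + 8·1 + 6·3 = 53
Moonlight: 9·2 + 3·0 + 1·2 + 9·1 + 8·0 + 6·0 = 29
Nomadland: 9·3 + 3·1 + 1·4 + 9·3 + 8·2 + 6·4 = 101
Nomadland has the highest Borda score (101).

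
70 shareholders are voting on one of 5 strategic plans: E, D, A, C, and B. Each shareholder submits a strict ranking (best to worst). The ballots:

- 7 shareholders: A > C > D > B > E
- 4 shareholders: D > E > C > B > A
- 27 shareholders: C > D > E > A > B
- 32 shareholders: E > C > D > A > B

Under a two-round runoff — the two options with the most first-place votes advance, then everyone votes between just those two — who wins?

Round 1 first-place votes: E 32, D 4, A 7, C 27, B 0.
E and C advance.
Runoff: E is preferred to C by 36 voters; C by 34.
E wins the runoff.

E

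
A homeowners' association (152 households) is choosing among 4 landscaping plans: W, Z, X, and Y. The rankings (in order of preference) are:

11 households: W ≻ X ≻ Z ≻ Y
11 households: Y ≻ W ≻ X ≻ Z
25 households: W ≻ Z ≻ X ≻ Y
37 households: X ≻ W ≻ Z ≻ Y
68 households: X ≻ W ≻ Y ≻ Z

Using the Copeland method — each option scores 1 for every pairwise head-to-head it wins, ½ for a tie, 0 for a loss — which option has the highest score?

X

W: beats Z and Y; loses to X → score 2.
Z: loses to W, X, and Y → score 0.
X: beats W, Z, and Y → score 3.
Y: beats Z; loses to W and X → score 1.
X has the best pairwise record.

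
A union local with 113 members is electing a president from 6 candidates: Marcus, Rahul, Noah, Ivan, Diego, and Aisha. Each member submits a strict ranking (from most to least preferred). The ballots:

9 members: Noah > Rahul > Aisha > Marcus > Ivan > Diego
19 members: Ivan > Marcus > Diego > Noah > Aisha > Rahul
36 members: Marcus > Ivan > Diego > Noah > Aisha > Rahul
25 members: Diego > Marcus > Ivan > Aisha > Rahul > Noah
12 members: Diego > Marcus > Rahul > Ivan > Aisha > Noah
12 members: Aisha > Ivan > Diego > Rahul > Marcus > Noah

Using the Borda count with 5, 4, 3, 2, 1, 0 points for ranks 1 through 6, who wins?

Marcus

Marcus: 9·2 + 19·4 + 36·5 + 25·4 + 12·4 + 12·1 = 434
Rahul: 9·4 + 19·0 + 36·0 + 25·1 + 12·3 + 12·2 = 121
Noah: 9·5 + 19·2 + 36·2 + 25·0 + 12·0 + 12·0 = 155
Ivan: 9·1 + 19·5 + 36·4 + 25·3 + 12·2 + 12·4 = 395
Diego: 9·0 + 19·3 + 36·3 + 25·5 + 12·5 + 12·3 = 386
Aisha: 9·3 + 19·1 + 36·1 + 25·2 + 12·1 + 12·5 = 204
Marcus has the highest Borda score (434).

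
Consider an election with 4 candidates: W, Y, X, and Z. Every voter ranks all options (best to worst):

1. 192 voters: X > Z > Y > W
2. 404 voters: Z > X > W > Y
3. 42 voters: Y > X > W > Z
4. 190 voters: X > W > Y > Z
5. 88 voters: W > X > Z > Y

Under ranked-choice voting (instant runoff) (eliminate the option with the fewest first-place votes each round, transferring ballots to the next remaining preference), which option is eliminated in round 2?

W

Round 1: W 88, Y 42, X 382, Z 404. Eliminate Y.
Round 2: W 88, X 424, Z 404. Eliminate W.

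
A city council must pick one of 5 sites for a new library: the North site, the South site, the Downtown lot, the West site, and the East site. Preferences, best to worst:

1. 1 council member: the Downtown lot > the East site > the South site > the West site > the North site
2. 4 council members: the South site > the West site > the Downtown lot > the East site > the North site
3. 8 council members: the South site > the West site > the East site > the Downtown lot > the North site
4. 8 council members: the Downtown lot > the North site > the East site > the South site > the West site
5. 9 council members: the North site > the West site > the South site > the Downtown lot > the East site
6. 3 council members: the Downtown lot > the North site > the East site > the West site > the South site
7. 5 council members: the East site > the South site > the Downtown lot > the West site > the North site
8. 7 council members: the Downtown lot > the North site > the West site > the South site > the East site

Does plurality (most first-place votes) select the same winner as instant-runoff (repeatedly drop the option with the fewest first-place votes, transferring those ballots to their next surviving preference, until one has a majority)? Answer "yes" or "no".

Plurality — first-place votes: the North site 9, the South site 12, the Downtown lot 19, the West site 0, the East site 5. Winner: the Downtown lot.
Instant-runoff — R1 the North site 9, the South site 12, the Downtown lot 19, the West site 0, the East site 5 (the West site out); R2 the North site 9, the South site 12, the Downtown lot 19, the East site 5 (the East site out); R3 the North site 9, the South site 17, the Downtown lot 19 (the North site out); R4 the South site 26, the Downtown lot 19 (the South site winner). Winner: the South site.
The two methods disagree.

no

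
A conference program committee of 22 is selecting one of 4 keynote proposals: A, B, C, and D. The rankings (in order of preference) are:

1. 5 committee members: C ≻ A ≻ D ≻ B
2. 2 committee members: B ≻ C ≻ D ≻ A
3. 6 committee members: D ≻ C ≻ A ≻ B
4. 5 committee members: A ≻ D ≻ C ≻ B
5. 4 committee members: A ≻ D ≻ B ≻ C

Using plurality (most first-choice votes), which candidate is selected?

First-place votes: A 9, B 2, C 5, D 6.
A has the most first-place votes.

A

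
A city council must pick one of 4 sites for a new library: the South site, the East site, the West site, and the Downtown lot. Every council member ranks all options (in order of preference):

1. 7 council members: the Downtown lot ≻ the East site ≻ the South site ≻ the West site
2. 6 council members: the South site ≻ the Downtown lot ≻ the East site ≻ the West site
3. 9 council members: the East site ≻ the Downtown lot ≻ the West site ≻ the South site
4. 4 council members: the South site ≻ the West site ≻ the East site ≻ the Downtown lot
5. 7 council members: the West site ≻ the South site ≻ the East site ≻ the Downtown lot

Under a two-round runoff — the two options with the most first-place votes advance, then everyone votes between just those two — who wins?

the South site

Round 1 first-place votes: the South site 10, the East site 9, the West site 7, the Downtown lot 7.
the South site and the East site advance.
Runoff: the South site is preferred to the East site by 17 voters; the East site by 16.
the South site wins the runoff.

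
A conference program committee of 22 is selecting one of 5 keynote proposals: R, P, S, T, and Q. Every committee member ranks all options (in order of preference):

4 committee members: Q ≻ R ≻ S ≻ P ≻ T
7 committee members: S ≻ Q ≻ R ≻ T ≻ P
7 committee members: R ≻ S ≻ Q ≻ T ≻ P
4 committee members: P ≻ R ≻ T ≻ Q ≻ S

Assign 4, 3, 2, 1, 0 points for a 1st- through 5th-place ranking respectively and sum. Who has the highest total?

R

R: 4·3 + 7·2 + 7·4 + 4·3 = 66
P: 4·1 + 7·0 + 7·0 + 4·4 = 20
S: 4·2 + 7·4 + 7·3 + 4·0 = 57
T: 4·0 + 7·1 + 7·1 + 4·2 = 22
Q: 4·4 + 7·3 + 7·2 + 4·1 = 55
R has the highest Borda score (66).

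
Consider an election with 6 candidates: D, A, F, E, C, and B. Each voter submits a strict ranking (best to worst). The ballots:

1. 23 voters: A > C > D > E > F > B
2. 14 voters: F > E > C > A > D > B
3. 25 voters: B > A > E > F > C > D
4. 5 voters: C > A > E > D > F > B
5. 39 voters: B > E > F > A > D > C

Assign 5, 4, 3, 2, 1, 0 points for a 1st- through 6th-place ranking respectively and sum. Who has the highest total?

E

D: 23·3 + 14·1 + 25·0 + 5·2 + 39·1 = 132
A: 23·5 + 14·2 + 25·4 + 5·4 + 39·2 = 341
F: 23·1 + 14·5 + 25·2 + 5·1 + 39·3 = 265
E: 23·2 + 14·4 + 25·3 + 5·3 + 39·4 = 348
C: 23·4 + 14·3 + 25·1 + 5·5 + 39·0 = 184
B: 23·0 + 14·0 + 25·5 + 5·0 + 39·5 = 320
E has the highest Borda score (348).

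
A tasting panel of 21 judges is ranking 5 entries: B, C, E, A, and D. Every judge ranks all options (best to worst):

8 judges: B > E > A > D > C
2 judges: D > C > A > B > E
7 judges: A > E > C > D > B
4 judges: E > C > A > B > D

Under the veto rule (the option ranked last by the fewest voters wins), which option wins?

A

Last-place votes: B 7, C 8, E 2, A 0, D 4.
A is ranked last by the fewest voters, so A wins.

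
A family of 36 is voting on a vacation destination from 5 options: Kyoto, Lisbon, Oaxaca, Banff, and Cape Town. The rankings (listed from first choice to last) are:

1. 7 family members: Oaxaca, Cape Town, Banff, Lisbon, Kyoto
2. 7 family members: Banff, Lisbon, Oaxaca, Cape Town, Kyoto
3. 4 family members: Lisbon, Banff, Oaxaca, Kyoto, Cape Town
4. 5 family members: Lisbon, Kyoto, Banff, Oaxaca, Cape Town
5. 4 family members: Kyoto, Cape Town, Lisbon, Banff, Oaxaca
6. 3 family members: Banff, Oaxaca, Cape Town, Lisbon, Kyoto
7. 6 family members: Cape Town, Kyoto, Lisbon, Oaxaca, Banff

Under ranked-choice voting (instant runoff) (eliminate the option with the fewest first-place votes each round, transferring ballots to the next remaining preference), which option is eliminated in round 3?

Round 1: Kyoto 4, Lisbon 9, Oaxaca 7, Banff 10, Cape Town 6. Eliminate Kyoto.
Round 2: Lisbon 9, Oaxaca 7, Banff 10, Cape Town 10. Eliminate Oaxaca.
Round 3: Lisbon 9, Banff 10, Cape Town 17. Eliminate Lisbon.

Lisbon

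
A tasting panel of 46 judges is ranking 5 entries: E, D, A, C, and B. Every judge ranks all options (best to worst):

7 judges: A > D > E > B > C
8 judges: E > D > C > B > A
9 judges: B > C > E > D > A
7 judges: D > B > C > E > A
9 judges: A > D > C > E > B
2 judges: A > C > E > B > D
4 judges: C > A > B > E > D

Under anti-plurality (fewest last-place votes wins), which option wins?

E

Last-place votes: E 0, D 6, A 24, C 7, B 9.
E is ranked last by the fewest voters, so E wins.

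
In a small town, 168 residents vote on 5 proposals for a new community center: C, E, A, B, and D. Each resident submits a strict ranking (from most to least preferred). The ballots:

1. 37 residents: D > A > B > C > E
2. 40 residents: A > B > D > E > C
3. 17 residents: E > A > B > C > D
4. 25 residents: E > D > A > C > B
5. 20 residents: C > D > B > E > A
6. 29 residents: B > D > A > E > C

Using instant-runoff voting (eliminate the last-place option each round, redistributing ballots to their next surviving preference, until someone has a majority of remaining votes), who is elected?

D

Round 1: C 20, E 42, A 40, B 29, D 37. Eliminate C.
Round 2: E 42, A 40, B 29, D 57. Eliminate B.
Round 3: E 42, A 40, D 86. D has a majority.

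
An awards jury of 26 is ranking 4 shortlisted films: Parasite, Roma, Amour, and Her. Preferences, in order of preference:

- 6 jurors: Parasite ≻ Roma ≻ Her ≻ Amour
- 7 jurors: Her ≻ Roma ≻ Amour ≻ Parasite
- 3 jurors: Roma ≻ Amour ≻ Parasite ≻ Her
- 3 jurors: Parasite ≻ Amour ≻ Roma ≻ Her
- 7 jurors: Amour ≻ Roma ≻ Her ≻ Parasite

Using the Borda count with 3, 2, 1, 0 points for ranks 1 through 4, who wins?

Roma

Parasite: 6·3 + 7·0 + 3·1 + 3·3 + 7·0 = 30
Roma: 6·2 + 7·2 + 3·3 + 3·1 + 7·2 = 52
Amour: 6·0 + 7·1 + 3·2 + 3·2 + 7·3 = 40
Her: 6·1 + 7·3 + 3·0 + 3·0 + 7·1 = 34
Roma has the highest Borda score (52).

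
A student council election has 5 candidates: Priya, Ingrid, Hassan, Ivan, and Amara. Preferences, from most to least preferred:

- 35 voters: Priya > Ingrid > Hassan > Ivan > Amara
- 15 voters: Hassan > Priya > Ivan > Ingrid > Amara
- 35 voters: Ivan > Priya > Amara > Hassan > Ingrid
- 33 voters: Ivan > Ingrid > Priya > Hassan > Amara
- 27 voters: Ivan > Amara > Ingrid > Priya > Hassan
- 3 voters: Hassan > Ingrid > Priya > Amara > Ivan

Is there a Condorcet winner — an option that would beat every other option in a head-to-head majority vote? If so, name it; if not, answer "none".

Ivan

Ivan vs Priya: 95–53 for Ivan.
Ivan vs Ingrid: 110–38 for Ivan.
Ivan vs Hassan: 95–53 for Ivan.
Ivan vs Amara: 145–3 for Ivan.
Ivan beats every other option head-to-head.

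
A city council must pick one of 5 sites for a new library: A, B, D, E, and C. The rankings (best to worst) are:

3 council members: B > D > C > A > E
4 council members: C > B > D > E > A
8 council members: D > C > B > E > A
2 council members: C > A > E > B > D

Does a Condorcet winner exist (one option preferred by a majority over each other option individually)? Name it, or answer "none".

none

Checking pairwise contests:
B beats A 15–2.
C beats B 14–3.
B beats D 9–8.
B beats E 15–2.
D beats C 11–6.
Every option loses at least one head-to-head, so there is no Condorcet winner.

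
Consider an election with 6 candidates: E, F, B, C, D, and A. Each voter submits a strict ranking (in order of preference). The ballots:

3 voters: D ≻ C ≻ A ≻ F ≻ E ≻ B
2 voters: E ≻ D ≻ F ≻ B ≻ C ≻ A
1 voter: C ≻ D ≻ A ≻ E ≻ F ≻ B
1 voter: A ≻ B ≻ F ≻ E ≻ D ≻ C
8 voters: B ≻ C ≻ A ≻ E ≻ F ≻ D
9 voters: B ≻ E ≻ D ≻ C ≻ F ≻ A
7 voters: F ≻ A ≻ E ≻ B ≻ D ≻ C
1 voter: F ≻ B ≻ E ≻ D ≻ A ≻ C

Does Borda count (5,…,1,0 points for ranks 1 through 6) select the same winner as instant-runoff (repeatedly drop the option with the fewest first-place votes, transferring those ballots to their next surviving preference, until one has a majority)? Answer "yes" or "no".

yes

Borda — scores: E 93, F 73, B 111, C 69, D 64, A 70. Winner: B.
Instant-runoff — R1 E 2, F 8, B 17, C 1, D 3, A 1 (B winner). Winner: B.
The two methods agree.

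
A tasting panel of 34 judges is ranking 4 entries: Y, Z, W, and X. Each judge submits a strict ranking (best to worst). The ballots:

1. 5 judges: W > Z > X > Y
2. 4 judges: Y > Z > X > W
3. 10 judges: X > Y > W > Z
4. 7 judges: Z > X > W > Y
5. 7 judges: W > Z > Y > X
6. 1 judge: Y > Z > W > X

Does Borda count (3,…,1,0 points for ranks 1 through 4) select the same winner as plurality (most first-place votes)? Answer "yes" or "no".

no

Borda — scores: Y 42, Z 55, W 54, X 53. Winner: Z.
Plurality — first-place votes: Y 5, Z 7, W 12, X 10. Winner: W.
The two methods disagree.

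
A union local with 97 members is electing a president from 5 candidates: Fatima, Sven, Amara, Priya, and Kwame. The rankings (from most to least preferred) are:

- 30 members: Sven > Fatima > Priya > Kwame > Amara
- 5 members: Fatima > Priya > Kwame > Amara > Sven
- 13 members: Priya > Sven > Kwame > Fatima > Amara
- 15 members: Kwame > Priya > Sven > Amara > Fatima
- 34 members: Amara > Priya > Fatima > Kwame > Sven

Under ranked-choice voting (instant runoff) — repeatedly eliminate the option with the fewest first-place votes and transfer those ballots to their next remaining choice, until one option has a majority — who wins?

Round 1: Fatima 5, Sven 30, Amara 34, Priya 13, Kwame 15. Eliminate Fatima.
Round 2: Sven 30, Amara 34, Priya 18, Kwame 15. Eliminate Kwame.
Round 3: Sven 30, Amara 34, Priya 33. Eliminate Sven.
Round 4: Amara 34, Priya 63. Priya has a majority.

Priya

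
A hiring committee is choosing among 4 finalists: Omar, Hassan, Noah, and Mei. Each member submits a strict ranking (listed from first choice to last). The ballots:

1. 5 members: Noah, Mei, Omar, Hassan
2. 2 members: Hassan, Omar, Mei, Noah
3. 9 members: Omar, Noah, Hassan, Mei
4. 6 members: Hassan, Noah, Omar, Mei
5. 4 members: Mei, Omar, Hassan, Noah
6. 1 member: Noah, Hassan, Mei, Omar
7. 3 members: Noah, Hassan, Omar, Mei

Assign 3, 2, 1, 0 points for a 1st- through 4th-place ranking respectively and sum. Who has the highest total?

Omar: 5·1 + 2·2 + 9·3 + 6·1 + 4·2 + 1·0 + 3·1 = 53
Hassan: 5·0 + 2·3 + 9·1 + 6·3 + 4·1 + 1·2 + 3·2 = 45
Noah: 5·3 + 2·0 + 9·2 + 6·2 + 4·0 + 1·3 + 3·3 = 57
Mei: 5·2 + 2·1 + 9·0 + 6·0 + 4·3 + 1·1 + 3·0 = 25
Noah has the highest Borda score (57).

Noah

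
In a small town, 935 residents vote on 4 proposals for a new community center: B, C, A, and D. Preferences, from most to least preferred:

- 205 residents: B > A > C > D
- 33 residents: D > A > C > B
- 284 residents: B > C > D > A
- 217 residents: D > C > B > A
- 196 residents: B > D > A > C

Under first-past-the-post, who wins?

First-place votes: B 685, C 0, A 0, D 250.
B has the most first-place votes.

B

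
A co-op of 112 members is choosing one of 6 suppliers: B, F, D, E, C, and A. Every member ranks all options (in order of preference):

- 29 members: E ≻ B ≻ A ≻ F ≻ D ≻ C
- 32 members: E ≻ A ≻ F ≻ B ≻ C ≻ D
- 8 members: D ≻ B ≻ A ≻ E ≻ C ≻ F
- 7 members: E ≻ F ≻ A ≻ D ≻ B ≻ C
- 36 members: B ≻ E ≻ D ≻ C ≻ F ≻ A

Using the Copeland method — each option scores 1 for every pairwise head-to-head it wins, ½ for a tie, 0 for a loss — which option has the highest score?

B: beats F, D, C, and A; loses to E → score 4.
F: beats D and C; loses to B, E, and A → score 2.
D: beats C; loses to B, F, E, and A → score 1.
E: beats B, F, D, C, and A → score 5.
C: loses to B, F, D, E, and A → score 0.
A: beats F, D, and C; loses to B and E → score 3.
E has the best pairwise record.

E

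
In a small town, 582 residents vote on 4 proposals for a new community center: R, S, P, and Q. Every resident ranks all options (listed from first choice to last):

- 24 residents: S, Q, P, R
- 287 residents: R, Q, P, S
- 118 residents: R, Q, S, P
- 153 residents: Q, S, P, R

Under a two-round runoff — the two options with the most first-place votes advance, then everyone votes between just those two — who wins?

Round 1 first-place votes: R 405, S 24, P 0, Q 153.
R and Q advance.
Runoff: R is preferred to Q by 405 voters; Q by 177.
R wins the runoff.

R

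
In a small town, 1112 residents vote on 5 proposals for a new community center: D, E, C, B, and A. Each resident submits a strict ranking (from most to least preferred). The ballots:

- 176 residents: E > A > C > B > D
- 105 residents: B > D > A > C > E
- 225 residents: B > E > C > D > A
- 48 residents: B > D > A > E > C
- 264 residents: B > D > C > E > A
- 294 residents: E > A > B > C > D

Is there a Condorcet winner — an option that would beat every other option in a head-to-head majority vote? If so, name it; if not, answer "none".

B vs D: 1112–0 for B.
B vs E: 642–470 for B.
B vs C: 936–176 for B.
B vs A: 642–470 for B.
B beats every other option head-to-head.

B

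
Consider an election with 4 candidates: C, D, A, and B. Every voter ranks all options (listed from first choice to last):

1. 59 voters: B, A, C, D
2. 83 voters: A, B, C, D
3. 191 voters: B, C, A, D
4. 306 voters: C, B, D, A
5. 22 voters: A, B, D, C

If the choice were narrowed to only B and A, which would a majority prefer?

B

Voters preferring B to A: 556; preferring A to B: 105.
B wins the head-to-head.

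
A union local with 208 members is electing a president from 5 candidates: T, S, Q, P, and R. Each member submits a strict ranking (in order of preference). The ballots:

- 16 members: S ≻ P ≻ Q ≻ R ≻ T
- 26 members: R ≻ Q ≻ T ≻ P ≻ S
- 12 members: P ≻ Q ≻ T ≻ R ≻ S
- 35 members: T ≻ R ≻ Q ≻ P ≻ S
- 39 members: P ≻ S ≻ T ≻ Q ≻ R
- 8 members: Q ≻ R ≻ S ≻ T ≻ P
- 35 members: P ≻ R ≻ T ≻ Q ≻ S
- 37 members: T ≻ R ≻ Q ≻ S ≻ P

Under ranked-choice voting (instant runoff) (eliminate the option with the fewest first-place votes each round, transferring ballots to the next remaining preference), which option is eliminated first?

Q

Round 1: T 72, S 16, Q 8, P 86, R 26. Eliminate Q.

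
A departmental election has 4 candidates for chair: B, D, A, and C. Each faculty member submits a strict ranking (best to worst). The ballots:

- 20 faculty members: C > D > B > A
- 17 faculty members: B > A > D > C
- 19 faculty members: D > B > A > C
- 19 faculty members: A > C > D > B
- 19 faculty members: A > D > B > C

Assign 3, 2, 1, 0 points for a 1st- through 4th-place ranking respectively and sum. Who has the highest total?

D

B: 20·1 + 17·3 + 19·2 + 19·0 + 19·1 = 128
D: 20·2 + 17·1 + 19·3 + 19·1 + 19·2 = 171
A: 20·0 + 17·2 + 19·1 + 19·3 + 19·3 = 167
C: 20·3 + 17·0 + 19·0 + 19·2 + 19·0 = 98
D has the highest Borda score (171).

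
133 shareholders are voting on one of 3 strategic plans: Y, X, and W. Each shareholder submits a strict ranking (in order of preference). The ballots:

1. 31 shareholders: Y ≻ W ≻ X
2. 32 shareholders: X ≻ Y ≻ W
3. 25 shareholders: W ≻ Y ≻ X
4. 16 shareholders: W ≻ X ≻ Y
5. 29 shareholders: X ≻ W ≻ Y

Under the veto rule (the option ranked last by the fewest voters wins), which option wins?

Last-place votes: Y 45, X 56, W 32.
W is ranked last by the fewest voters, so W wins.

W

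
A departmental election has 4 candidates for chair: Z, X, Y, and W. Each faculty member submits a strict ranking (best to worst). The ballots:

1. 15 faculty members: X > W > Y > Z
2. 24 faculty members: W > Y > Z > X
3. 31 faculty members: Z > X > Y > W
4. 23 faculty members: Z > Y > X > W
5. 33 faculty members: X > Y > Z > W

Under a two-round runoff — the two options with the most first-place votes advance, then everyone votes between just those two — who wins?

Z

Round 1 first-place votes: Z 54, X 48, Y 0, W 24.
Z and X advance.
Runoff: Z is preferred to X by 78 voters; X by 48.
Z wins the runoff.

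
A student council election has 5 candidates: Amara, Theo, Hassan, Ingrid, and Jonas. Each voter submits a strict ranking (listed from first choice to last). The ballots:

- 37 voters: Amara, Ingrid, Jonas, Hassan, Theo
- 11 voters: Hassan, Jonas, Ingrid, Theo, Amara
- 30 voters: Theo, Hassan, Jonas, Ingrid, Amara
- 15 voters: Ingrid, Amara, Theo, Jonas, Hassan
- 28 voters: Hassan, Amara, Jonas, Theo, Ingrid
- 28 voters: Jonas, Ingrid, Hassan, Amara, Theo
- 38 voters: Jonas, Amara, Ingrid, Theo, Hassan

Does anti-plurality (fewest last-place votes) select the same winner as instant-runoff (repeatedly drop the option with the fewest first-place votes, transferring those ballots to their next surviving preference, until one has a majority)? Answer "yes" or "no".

Anti-plurality — last-place votes: Amara 41, Theo 65, Hassan 53, Ingrid 28, Jonas 0. Winner: Jonas.
Instant-runoff — R1 Amara 37, Theo 30, Hassan 39, Ingrid 15, Jonas 66 (Ingrid out); R2 Amara 52, Theo 30, Hassan 39, Jonas 66 (Theo out); R3 Amara 52, Hassan 69, Jonas 66 (Amara out); R4 Hassan 69, Jonas 118 (Jonas winner). Winner: Jonas.
The two methods agree.

yes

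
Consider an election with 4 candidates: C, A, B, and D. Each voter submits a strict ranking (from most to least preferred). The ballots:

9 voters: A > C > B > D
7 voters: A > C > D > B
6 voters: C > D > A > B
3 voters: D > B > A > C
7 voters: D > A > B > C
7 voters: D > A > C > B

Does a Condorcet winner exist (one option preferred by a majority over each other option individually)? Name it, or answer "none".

Checking pairwise contests:
A beats C 33–6.
D beats A 23–16.
C beats B 29–10.
C beats D 22–17.
Every option loses at least one head-to-head, so there is no Condorcet winner.

none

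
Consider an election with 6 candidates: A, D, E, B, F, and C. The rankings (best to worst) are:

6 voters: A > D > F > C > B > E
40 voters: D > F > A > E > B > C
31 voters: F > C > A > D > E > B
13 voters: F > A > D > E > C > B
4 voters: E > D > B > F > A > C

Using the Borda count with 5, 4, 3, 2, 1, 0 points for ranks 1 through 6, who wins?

A: 6·5 + 40·3 + 31·3 + 13·4 + 4·1 = 299
D: 6·4 + 40·5 + 31·2 + 13·3 + 4·4 = 341
E: 6·0 + 40·2 + 31·1 + 13·2 + 4·5 = 157
B: 6·1 + 40·1 + 31·0 + 13·0 + 4·3 = 58
F: 6·3 + 40·4 + 31·5 + 13·5 + 4·2 = 406
C: 6·2 + 40·0 + 31·4 + 13·1 + 4·0 = 149
F has the highest Borda score (406).

F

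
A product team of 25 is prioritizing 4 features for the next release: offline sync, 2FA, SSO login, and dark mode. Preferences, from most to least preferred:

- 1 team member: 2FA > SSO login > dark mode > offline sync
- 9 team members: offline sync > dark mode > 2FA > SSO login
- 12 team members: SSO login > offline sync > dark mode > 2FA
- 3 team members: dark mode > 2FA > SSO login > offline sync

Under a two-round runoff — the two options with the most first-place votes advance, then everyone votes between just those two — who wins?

Round 1 first-place votes: offline sync 9, 2FA 1, SSO login 12, dark mode 3.
SSO login and offline sync advance.
Runoff: SSO login is preferred to offline sync by 16 voters; offline sync by 9.
SSO login wins the runoff.

SSO login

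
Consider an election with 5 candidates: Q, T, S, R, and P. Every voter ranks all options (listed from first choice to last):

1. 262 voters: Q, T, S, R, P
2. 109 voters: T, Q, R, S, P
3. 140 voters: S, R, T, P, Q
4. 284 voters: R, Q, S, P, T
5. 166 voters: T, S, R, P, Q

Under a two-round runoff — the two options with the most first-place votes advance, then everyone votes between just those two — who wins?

Round 1 first-place votes: Q 262, T 275, S 140, R 284, P 0.
R and T advance.
Runoff: R is preferred to T by 424 voters; T by 537.
T wins the runoff.

T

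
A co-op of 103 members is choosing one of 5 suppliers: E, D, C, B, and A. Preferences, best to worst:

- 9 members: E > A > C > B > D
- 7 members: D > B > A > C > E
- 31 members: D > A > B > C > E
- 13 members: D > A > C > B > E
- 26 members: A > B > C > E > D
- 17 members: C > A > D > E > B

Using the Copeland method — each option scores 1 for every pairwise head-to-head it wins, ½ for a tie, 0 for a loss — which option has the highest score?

A

E: loses to D, C, B, and A → score 0.
D: beats E and B; loses to C and A → score 2.
C: beats E and D; loses to B and A → score 2.
B: beats E and C; loses to D and A → score 2.
A: beats E, D, C, and B → score 4.
A has the best pairwise record.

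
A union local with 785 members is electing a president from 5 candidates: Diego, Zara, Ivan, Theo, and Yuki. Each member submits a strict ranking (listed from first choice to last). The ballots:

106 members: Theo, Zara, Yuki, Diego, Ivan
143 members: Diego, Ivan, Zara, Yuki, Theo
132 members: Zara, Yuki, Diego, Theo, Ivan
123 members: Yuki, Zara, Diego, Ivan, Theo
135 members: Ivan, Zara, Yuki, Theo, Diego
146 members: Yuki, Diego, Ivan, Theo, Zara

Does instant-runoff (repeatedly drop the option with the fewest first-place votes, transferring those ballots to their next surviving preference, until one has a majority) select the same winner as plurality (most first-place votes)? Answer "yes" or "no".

Instant-runoff — R1 Diego 143, Zara 132, Ivan 135, Theo 106, Yuki 269 (Theo out); R2 Diego 143, Zara 238, Ivan 135, Yuki 269 (Ivan out); R3 Diego 143, Zara 373, Yuki 269 (Diego out); R4 Zara 516, Yuki 269 (Zara winner). Winner: Zara.
Plurality — first-place votes: Diego 143, Zara 132, Ivan 135, Theo 106, Yuki 269. Winner: Yuki.
The two methods disagree.

no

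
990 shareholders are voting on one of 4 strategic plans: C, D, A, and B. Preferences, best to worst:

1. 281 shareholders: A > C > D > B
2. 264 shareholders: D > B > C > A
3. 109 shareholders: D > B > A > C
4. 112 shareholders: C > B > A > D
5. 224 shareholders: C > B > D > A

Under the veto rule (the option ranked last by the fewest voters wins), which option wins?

C

Last-place votes: C 109, D 112, A 488, B 281.
C is ranked last by the fewest voters, so C wins.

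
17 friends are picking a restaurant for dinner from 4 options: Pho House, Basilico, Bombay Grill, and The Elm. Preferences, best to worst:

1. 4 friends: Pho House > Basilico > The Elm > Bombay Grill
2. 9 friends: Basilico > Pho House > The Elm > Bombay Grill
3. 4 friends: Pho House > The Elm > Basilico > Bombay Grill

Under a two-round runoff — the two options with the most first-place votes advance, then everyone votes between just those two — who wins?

Basilico

Round 1 first-place votes: Pho House 8, Basilico 9, Bombay Grill 0, The Elm 0.
Basilico and Pho House advance.
Runoff: Basilico is preferred to Pho House by 9 voters; Pho House by 8.
Basilico wins the runoff.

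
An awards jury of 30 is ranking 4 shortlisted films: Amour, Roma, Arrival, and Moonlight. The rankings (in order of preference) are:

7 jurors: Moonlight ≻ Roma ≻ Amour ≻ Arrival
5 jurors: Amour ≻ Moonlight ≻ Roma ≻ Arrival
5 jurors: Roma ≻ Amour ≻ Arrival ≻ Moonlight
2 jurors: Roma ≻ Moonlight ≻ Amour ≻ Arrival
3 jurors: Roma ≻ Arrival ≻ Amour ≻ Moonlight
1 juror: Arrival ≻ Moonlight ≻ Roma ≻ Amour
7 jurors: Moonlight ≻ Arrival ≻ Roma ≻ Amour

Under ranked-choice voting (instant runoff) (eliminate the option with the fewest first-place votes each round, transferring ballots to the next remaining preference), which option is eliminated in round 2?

Round 1: Amour 5, Roma 10, Arrival 1, Moonlight 14. Eliminate Arrival.
Round 2: Amour 5, Roma 10, Moonlight 15. Eliminate Amour.

Amour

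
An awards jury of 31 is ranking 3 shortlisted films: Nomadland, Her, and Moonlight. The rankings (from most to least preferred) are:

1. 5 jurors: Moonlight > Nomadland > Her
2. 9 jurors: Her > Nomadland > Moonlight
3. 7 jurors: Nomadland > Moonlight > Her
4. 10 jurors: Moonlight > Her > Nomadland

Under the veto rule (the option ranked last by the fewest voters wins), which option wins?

Moonlight

Last-place votes: Nomadland 10, Her 12, Moonlight 9.
Moonlight is ranked last by the fewest voters, so Moonlight wins.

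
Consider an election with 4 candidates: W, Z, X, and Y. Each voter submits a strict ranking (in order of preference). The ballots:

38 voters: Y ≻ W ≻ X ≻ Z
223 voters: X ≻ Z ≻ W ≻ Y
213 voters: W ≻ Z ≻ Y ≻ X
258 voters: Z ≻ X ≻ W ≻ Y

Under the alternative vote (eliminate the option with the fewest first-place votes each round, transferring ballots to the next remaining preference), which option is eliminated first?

Y

Round 1: W 213, Z 258, X 223, Y 38. Eliminate Y.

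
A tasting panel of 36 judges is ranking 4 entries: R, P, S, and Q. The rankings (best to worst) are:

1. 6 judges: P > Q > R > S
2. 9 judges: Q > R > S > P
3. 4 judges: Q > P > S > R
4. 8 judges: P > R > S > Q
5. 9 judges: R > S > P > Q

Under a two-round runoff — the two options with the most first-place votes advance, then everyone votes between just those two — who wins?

Round 1 first-place votes: R 9, P 14, S 0, Q 13.
P and Q advance.
Runoff: P is preferred to Q by 23 voters; Q by 13.
P wins the runoff.

P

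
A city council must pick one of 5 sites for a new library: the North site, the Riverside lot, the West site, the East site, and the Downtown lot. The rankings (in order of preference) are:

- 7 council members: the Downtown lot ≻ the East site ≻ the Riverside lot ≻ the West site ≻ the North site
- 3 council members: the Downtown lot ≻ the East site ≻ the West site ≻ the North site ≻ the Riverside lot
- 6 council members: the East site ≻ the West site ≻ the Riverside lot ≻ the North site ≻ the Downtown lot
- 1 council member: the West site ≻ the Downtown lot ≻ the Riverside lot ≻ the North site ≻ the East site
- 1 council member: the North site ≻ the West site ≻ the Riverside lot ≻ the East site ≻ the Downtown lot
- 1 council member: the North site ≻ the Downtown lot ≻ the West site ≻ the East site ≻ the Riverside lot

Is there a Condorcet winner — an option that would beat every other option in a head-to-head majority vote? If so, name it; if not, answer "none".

the Downtown lot

the Downtown lot vs the North site: 11–8 for the Downtown lot.
the Downtown lot vs the Riverside lot: 12–7 for the Downtown lot.
the Downtown lot vs the West site: 11–8 for the Downtown lot.
the Downtown lot vs the East site: 12–7 for the Downtown lot.
the Downtown lot beats every other option head-to-head.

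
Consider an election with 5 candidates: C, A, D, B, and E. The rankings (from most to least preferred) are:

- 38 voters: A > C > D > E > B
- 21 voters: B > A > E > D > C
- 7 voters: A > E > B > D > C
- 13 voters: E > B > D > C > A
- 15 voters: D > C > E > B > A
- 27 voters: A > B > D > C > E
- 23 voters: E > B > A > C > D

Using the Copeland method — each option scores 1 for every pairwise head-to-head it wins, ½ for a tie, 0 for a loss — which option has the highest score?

A

C: beats E; loses to A, D, and B → score 1.
A: beats C, D, and E; ties B → score 3.5.
D: beats C and E; loses to A and B → score 2.
B: beats C and D; ties A; loses to E → score 2.5.
E: beats B; loses to C, A, and D → score 1.
A has the best pairwise record.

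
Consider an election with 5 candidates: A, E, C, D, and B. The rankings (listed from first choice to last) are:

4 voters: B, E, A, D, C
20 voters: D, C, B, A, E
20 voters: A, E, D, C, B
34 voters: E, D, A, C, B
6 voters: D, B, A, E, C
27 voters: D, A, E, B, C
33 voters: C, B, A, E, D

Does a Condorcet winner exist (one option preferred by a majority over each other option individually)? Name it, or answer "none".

Checking pairwise contests:
D beats A 87–57.
A beats E 106–38.
A beats C 91–53.
E beats D 91–53.
A beats B 81–63.
Every option loses at least one head-to-head, so there is no Condorcet winner.

none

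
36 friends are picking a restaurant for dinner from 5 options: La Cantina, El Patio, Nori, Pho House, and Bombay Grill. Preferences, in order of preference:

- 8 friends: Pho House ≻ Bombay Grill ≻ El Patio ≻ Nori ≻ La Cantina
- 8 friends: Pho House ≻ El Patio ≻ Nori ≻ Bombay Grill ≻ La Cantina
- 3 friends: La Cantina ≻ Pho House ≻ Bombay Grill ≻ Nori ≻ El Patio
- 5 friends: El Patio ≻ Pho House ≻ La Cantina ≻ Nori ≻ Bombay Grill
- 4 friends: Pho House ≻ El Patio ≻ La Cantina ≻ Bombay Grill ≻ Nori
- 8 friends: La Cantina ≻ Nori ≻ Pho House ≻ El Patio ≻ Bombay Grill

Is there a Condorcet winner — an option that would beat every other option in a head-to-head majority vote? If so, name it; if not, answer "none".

Pho House

Pho House vs La Cantina: 25–11 for Pho House.
Pho House vs El Patio: 31–5 for Pho House.
Pho House vs Nori: 28–8 for Pho House.
Pho House vs Bombay Grill: 36–0 for Pho House.
Pho House beats every other option head-to-head.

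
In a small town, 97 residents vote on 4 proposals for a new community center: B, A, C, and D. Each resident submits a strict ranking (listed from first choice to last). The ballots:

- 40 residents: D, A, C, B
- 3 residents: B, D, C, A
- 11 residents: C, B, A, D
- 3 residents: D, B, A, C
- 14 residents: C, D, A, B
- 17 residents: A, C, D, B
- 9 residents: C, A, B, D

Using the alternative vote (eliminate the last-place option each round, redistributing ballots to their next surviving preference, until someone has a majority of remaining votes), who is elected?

Round 1: B 3, A 17, C 34, D 43. Eliminate B.
Round 2: A 17, C 34, D 46. Eliminate A.
Round 3: C 51, D 46. C has a majority.

C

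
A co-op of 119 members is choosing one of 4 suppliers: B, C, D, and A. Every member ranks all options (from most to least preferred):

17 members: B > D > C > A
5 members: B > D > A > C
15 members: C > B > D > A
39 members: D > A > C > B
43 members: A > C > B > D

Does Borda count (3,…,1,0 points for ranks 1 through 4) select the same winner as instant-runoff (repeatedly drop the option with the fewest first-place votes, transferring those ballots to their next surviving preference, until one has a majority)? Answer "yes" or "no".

Borda — scores: B 139, C 187, D 176, A 212. Winner: A.
Instant-runoff — R1 B 22, C 15, D 39, A 43 (C out); R2 B 37, D 39, A 43 (B out); R3 D 76, A 43 (D winner). Winner: D.
The two methods disagree.

no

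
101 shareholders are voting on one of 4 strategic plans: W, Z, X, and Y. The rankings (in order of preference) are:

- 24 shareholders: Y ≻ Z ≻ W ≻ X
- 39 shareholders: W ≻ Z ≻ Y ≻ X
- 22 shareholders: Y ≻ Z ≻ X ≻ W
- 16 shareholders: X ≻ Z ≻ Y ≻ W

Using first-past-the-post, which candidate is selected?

Y

First-place votes: W 39, Z 0, X 16, Y 46.
Y has the most first-place votes.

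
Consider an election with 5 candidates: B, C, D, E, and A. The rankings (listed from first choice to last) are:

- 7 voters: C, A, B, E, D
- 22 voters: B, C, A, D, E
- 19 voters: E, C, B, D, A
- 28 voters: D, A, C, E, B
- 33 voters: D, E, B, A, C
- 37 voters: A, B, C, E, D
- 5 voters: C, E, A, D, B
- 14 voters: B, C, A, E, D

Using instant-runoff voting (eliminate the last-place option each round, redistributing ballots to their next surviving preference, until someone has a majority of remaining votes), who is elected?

B

Round 1: B 36, C 12, D 61, E 19, A 37. Eliminate C.
Round 2: B 36, D 61, E 24, A 44. Eliminate E.
Round 3: B 55, D 61, A 49. Eliminate A.
Round 4: B 99, D 66. B has a majority.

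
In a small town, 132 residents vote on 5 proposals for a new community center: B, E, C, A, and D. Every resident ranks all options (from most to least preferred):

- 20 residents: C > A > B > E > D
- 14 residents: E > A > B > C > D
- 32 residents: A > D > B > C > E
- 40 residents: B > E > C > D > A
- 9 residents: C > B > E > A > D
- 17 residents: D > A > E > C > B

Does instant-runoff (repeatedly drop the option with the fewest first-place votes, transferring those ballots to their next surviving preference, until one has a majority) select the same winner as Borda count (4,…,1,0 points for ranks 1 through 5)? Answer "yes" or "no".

no

Instant-runoff — R1 B 40, E 14, C 29, A 32, D 17 (E out); R2 B 40, C 29, A 46, D 17 (D out); R3 B 40, C 29, A 63 (C out); R4 B 49, A 83 (A winner). Winner: A.
Borda — scores: B 319, E 248, C 259, A 290, D 204. Winner: B.
The two methods disagree.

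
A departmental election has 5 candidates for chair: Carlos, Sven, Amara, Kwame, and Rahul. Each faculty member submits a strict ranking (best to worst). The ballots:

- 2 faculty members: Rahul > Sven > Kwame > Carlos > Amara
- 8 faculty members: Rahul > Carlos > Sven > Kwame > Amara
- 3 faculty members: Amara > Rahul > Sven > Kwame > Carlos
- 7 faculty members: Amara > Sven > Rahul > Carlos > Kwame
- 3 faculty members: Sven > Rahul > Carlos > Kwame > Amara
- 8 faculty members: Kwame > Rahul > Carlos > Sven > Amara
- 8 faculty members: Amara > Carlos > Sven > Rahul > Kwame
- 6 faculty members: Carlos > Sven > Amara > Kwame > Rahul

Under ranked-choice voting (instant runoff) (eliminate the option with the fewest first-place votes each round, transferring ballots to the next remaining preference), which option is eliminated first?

Sven

Round 1: Carlos 6, Sven 3, Amara 18, Kwame 8, Rahul 10. Eliminate Sven.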